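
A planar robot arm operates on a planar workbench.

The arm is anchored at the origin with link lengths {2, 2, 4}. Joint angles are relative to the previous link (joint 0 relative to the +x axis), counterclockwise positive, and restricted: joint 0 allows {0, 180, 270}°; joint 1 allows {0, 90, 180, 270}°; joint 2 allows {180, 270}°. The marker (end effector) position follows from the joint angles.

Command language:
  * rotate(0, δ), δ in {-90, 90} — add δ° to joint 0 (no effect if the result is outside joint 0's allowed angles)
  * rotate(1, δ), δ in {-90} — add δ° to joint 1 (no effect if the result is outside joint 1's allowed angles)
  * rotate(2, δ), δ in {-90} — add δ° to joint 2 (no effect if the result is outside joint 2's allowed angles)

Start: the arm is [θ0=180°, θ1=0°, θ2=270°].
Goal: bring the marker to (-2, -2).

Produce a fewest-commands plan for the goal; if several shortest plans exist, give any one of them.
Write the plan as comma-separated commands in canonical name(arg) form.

initial: [θ0=180°, θ1=0°, θ2=270°]
1. rotate(2, -90) → [θ0=180°, θ1=0°, θ2=180°]
2. rotate(1, -90) → [θ0=180°, θ1=270°, θ2=180°]
minimal: 2 command(s), checked below 2.

rotate(2, -90), rotate(1, -90)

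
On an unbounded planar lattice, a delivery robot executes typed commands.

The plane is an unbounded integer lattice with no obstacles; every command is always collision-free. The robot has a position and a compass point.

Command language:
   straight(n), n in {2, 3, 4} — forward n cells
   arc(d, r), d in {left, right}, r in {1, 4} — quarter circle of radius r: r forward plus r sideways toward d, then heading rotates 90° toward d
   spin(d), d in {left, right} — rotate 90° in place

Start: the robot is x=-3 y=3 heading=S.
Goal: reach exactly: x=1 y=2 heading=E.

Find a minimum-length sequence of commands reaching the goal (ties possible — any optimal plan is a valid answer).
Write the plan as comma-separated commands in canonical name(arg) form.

t0: x=-3 y=3 heading=S
t=1 arc(left, 1) ⇒ x=-2 y=2 heading=E
t=2 straight(3) ⇒ x=1 y=2 heading=E
shorter routes all fall short; 2 is best.

arc(left, 1), straight(3)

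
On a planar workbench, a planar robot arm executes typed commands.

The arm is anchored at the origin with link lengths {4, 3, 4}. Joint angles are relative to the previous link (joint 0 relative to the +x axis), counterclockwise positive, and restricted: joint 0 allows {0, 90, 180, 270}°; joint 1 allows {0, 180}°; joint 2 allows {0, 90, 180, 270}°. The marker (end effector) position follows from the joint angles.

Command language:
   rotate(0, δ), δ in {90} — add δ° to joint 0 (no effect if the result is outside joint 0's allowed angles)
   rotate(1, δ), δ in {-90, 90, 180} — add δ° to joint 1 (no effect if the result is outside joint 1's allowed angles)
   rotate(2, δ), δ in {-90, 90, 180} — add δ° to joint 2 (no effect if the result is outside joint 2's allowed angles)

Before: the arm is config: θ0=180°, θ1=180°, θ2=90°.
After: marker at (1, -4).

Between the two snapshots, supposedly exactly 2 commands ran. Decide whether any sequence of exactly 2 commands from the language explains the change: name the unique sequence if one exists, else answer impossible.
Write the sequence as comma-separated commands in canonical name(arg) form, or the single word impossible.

from: config: θ0=180°, θ1=180°, θ2=90°
[1] after rotate(0, 90): config: θ0=270°, θ1=180°, θ2=90°
[2] after rotate(0, 90): config: θ0=0°, θ1=180°, θ2=90°
all 49 alternatives checked — unique.

rotate(0, 90), rotate(0, 90)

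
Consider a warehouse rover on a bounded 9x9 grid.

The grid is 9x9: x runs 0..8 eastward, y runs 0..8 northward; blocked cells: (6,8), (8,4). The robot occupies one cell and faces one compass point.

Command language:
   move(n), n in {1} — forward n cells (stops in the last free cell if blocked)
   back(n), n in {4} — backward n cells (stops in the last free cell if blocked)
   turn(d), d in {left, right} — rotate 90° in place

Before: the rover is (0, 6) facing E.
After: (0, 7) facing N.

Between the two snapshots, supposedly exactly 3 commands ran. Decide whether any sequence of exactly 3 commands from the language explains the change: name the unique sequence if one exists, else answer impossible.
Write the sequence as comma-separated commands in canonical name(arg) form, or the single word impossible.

back(4), turn(left), move(1)

key: position moved to (0,7) AND the heading swung to N — translation plus rotation needed
t0: (0, 6) facing E
t=1 back(4) ⇒ (0, 6) facing E
t=2 turn(left) ⇒ (0, 6) facing N
t=3 move(1) ⇒ (0, 7) facing N
uniquely the one of 64 3-step routes that fits.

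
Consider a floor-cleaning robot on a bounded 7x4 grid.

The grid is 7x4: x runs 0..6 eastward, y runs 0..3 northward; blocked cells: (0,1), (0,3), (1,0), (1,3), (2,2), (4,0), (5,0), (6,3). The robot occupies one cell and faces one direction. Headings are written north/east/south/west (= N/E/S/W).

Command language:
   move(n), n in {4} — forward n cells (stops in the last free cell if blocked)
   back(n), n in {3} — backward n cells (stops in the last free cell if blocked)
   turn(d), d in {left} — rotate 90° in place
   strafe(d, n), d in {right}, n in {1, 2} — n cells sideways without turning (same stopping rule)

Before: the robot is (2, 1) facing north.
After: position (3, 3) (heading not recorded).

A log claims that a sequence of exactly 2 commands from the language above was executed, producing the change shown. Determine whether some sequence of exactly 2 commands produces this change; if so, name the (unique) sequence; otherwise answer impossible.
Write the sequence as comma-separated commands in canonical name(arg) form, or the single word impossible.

strafe(right, 1), move(4)

key: running move(4) before strafe(right, 1) would end elsewhere — order is forced
start: (2, 1) facing north
[1] after strafe(right, 1): (3, 1) facing north
[2] after move(4): (3, 3) facing north
uniquely the one of 25 2-step routes that fits.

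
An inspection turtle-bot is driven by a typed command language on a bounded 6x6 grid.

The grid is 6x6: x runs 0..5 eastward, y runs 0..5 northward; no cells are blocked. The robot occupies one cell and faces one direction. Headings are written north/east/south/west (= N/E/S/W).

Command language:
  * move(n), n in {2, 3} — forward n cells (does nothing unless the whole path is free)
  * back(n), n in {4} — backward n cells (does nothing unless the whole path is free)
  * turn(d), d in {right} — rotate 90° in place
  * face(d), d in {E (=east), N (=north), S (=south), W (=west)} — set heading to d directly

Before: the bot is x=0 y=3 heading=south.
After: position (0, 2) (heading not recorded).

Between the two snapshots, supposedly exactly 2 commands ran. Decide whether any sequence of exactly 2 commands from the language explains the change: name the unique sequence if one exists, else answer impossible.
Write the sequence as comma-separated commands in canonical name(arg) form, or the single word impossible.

every 2-command combo misses the target.

impossible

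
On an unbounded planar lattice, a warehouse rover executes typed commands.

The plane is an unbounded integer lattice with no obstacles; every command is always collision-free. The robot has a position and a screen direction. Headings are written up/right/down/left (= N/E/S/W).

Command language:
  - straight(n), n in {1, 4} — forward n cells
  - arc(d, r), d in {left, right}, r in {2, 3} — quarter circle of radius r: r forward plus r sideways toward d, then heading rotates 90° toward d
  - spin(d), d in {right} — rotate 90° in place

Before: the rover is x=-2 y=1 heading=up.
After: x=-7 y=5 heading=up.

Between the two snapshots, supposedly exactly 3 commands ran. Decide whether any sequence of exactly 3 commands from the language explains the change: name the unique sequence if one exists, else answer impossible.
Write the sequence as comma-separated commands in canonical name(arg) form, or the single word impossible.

key: still facing N at the end — net rotation zero over 3 steps
start: x=-2 y=1 heading=up
1. arc(left, 2) → x=-4 y=3 heading=left
2. straight(1) → x=-5 y=3 heading=left
3. arc(right, 2) → x=-7 y=5 heading=up
no rival 3-sequence matches.

arc(left, 2), straight(1), arc(right, 2)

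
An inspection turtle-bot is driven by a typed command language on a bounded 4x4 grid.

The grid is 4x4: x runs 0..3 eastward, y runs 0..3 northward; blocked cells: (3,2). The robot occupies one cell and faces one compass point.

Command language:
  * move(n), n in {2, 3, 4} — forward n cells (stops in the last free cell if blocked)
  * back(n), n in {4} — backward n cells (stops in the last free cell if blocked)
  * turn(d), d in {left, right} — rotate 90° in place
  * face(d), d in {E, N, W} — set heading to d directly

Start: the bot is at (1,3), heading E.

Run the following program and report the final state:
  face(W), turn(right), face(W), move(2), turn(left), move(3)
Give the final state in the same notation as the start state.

t0: at (1,3), heading E
1. face(W) → at (1,3), heading W
2. turn(right) → at (1,3), heading N
3. face(W) → at (1,3), heading W
4. move(2) → at (0,3), heading W
5. turn(left) → at (0,3), heading S
6. move(3) → at (0,0), heading S

at (0,0), heading S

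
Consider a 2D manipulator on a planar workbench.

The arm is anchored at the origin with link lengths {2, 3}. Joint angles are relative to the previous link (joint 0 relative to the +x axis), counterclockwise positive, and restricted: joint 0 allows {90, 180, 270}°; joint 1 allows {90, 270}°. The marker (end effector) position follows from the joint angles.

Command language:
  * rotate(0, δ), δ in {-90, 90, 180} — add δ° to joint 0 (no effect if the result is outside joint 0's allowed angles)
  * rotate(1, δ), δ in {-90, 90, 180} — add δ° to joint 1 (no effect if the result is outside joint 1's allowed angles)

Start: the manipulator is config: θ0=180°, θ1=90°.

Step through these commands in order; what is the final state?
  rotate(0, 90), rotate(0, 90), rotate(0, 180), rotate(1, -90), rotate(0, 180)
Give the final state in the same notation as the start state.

initial: config: θ0=180°, θ1=90°
[1] after rotate(0, 90): config: θ0=270°, θ1=90°
[2] after rotate(0, 90): config: θ0=270°, θ1=90°
[3] after rotate(0, 180): config: θ0=90°, θ1=90°
[4] after rotate(1, -90): config: θ0=90°, θ1=90°
[5] after rotate(0, 180): config: θ0=270°, θ1=90°

config: θ0=270°, θ1=90°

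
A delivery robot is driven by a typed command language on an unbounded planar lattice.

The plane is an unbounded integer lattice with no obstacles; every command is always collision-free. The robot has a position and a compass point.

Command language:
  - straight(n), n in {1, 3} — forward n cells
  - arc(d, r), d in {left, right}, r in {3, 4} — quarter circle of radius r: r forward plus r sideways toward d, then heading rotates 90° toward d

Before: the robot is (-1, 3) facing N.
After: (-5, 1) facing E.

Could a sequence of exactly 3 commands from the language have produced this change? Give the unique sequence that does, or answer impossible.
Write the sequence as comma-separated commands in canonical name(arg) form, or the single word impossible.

key: order matters: swapping arc(left, 4) and arc(left, 3) lands elsewhere
initial: (-1, 3) facing N
[1] after arc(left, 4): (-5, 7) facing W
[2] after arc(left, 3): (-8, 4) facing S
[3] after arc(left, 3): (-5, 1) facing E
all 216 alternatives checked — unique.

arc(left, 4), arc(left, 3), arc(left, 3)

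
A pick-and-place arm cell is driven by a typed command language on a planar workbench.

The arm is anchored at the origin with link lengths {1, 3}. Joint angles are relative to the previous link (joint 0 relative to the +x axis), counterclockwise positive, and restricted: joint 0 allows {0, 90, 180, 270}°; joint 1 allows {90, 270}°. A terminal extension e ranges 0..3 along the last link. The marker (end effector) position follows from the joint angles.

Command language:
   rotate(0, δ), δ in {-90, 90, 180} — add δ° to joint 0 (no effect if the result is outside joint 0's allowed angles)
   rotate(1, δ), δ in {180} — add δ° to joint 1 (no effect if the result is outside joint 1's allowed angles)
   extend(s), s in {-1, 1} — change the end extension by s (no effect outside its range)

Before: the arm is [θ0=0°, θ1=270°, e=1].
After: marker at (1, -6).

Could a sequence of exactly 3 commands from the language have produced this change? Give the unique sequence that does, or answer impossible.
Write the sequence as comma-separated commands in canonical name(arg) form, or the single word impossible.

extend(1), extend(1), extend(1)

start: [θ0=0°, θ1=270°, e=1]
t=1 extend(1) ⇒ [θ0=0°, θ1=270°, e=2]
t=2 extend(1) ⇒ [θ0=0°, θ1=270°, e=3]
t=3 extend(1) ⇒ [θ0=0°, θ1=270°, e=3]
no other 3-command option fits: unique.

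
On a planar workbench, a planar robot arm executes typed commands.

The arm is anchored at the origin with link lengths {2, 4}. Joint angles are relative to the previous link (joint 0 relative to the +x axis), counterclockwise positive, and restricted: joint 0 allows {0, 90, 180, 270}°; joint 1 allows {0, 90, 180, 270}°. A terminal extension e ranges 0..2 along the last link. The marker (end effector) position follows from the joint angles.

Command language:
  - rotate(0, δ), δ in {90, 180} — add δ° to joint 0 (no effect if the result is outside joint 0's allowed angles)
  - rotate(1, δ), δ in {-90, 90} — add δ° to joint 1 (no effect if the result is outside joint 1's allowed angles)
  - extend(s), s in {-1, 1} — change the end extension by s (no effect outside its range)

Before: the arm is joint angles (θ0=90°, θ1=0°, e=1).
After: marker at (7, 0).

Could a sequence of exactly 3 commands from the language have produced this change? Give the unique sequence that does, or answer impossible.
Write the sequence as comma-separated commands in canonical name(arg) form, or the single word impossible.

rotate(0, 90), rotate(0, 90), rotate(0, 90)

t0: joint angles (θ0=90°, θ1=0°, e=1)
1. rotate(0, 90) → joint angles (θ0=180°, θ1=0°, e=1)
2. rotate(0, 90) → joint angles (θ0=270°, θ1=0°, e=1)
3. rotate(0, 90) → joint angles (θ0=0°, θ1=0°, e=1)
no other 3-command option fits: unique.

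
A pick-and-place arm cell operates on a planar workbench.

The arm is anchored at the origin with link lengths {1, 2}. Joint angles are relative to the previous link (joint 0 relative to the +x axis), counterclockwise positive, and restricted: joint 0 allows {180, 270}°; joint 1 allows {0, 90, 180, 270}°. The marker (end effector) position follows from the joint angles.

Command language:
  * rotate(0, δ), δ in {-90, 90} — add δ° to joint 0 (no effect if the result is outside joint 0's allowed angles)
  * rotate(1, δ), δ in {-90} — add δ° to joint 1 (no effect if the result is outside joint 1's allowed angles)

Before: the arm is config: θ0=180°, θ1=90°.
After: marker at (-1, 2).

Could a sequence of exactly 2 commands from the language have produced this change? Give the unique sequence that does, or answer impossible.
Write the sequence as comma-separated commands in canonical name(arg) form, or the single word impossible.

initial: config: θ0=180°, θ1=90°
[1] after rotate(1, -90): config: θ0=180°, θ1=0°
[2] after rotate(1, -90): config: θ0=180°, θ1=270°
no other 2-command option fits: unique.

rotate(1, -90), rotate(1, -90)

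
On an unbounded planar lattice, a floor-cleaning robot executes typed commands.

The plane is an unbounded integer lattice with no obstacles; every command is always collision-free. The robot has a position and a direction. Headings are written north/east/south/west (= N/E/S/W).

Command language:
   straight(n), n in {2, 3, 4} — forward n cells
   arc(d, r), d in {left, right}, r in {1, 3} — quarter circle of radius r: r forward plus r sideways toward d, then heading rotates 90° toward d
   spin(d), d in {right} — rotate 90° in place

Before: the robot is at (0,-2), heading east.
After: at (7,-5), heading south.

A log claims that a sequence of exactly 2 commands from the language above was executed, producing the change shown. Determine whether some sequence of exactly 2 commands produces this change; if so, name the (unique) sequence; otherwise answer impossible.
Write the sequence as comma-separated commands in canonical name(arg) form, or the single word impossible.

straight(4), arc(right, 3)

key: position moved to (7,-5) AND the heading swung to S — translation plus rotation needed
from: at (0,-2), heading east
1. straight(4) → at (4,-2), heading east
2. arc(right, 3) → at (7,-5), heading south
uniquely the one of 64 2-step routes that fits.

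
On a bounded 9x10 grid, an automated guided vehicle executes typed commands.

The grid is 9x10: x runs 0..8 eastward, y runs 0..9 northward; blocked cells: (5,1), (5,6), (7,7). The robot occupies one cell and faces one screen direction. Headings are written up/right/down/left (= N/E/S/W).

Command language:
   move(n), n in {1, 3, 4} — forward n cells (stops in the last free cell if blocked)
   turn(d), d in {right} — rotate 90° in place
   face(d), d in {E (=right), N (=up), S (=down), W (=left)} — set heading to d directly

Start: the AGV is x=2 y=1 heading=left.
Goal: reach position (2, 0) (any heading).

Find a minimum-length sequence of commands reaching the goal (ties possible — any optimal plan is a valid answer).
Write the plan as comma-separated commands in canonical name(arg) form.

initial: x=2 y=1 heading=left
1. face(S) → x=2 y=1 heading=down
2. move(4) → x=2 y=0 heading=down
minimal: 2 command(s), checked below 2.

face(S), move(4)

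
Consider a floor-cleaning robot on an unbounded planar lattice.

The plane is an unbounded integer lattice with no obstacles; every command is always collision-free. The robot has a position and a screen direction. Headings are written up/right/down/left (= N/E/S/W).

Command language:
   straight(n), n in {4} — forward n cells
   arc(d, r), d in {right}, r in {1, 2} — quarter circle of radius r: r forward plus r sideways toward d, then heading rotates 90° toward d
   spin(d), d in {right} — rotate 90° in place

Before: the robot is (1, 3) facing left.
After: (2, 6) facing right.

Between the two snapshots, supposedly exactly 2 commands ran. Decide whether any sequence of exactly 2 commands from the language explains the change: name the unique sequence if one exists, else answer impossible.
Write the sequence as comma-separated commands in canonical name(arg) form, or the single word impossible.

key: running arc(right, 2) before arc(right, 1) would end elsewhere — order is forced
start: (1, 3) facing left
step 1 (arc(right, 1)): (0, 4) facing up
step 2 (arc(right, 2)): (2, 6) facing right
all 16 alternatives checked — unique.

arc(right, 1), arc(right, 2)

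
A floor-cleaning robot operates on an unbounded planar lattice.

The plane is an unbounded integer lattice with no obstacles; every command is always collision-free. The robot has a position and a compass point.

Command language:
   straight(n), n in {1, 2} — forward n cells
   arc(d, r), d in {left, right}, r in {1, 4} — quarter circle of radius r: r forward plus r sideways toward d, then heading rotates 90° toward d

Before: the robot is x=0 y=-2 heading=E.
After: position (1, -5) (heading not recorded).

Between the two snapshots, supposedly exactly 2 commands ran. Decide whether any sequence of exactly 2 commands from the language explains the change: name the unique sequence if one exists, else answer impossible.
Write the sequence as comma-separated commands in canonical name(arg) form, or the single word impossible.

arc(right, 1), straight(2)

key: running straight(2) before arc(right, 1) would end elsewhere — order is forced
initial: x=0 y=-2 heading=E
step 1 (arc(right, 1)): x=1 y=-3 heading=S
step 2 (straight(2)): x=1 y=-5 heading=S
all 36 alternatives checked — unique.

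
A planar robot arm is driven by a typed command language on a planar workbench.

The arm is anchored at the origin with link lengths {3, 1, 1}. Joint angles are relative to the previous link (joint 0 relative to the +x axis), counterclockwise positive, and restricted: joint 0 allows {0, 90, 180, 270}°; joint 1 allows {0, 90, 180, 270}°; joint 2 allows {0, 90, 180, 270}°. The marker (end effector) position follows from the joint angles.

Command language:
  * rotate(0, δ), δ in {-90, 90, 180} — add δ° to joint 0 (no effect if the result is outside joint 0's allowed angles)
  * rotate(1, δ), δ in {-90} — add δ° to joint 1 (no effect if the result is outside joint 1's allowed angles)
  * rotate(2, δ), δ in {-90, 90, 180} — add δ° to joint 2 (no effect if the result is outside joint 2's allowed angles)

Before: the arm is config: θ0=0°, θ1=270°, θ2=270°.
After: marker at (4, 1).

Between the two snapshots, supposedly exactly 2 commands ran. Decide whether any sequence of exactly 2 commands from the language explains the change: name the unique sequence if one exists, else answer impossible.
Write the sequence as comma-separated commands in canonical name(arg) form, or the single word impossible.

rotate(1, -90), rotate(1, -90)

t0: config: θ0=0°, θ1=270°, θ2=270°
step 1 (rotate(1, -90)): config: θ0=0°, θ1=180°, θ2=270°
step 2 (rotate(1, -90)): config: θ0=0°, θ1=90°, θ2=270°
uniquely the one of 49 2-step routes that fits.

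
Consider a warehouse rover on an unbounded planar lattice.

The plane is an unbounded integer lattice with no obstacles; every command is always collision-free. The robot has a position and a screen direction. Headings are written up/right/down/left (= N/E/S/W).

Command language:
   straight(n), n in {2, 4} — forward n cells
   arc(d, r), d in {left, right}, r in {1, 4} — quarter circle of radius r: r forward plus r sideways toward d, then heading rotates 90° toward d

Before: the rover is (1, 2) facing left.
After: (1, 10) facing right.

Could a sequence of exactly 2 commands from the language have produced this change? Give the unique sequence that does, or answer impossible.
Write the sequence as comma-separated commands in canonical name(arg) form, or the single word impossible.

arc(right, 4), arc(right, 4)

key: cell and facing (now E) both changed — the 2 commands mix motion and turning
t0: (1, 2) facing left
[1] after arc(right, 4): (-3, 6) facing up
[2] after arc(right, 4): (1, 10) facing right
no other 2-command option fits: unique.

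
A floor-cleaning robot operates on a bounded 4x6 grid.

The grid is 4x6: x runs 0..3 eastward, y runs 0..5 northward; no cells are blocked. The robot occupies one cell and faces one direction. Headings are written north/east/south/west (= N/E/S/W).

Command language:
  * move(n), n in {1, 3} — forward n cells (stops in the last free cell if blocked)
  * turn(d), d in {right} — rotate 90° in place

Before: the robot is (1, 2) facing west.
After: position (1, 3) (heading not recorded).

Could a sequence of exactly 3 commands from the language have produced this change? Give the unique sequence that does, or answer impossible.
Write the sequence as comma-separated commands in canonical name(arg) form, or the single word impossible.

start: (1, 2) facing west
t=1 turn(right) ⇒ (1, 2) facing north
t=2 move(1) ⇒ (1, 3) facing north
t=3 turn(right) ⇒ (1, 3) facing east
uniquely the one of 27 3-step routes that fits.

turn(right), move(1), turn(right)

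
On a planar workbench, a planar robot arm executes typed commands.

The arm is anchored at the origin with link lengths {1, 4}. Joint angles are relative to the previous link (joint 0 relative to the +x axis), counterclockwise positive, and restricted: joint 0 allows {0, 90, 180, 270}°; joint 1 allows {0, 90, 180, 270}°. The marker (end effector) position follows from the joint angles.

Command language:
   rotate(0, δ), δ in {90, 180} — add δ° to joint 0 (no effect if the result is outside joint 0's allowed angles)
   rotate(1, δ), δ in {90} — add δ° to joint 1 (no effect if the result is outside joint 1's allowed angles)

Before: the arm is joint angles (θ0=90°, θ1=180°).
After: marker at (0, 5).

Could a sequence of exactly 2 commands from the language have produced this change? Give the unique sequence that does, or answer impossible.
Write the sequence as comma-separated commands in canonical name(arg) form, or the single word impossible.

rotate(1, 90), rotate(1, 90)

t0: joint angles (θ0=90°, θ1=180°)
[1] after rotate(1, 90): joint angles (θ0=90°, θ1=270°)
[2] after rotate(1, 90): joint angles (θ0=90°, θ1=0°)
all 9 alternatives checked — unique.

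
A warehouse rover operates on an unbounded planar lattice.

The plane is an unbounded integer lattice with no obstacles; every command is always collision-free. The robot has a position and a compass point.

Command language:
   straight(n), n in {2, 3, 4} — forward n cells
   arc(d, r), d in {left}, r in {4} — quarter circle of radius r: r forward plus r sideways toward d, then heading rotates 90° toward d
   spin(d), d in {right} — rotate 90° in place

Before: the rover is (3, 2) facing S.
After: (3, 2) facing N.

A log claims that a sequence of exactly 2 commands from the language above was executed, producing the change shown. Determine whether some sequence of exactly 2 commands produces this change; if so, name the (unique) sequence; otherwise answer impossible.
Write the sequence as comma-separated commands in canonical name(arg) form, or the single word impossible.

spin(right), spin(right)

key: (3,2) unmoved — no command in the sequence translates
start: (3, 2) facing S
t=1 spin(right) ⇒ (3, 2) facing W
t=2 spin(right) ⇒ (3, 2) facing N
all 25 alternatives checked — unique.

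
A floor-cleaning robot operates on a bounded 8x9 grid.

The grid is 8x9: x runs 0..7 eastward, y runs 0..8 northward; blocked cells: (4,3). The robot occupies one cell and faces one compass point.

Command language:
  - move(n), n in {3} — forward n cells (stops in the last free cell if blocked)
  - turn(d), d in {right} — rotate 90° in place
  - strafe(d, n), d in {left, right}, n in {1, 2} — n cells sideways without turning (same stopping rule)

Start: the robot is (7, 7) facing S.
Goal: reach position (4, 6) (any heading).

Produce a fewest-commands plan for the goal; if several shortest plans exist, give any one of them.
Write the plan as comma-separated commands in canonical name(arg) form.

turn(right), move(3), strafe(left, 1)

t0: (7, 7) facing S
1. turn(right) → (7, 7) facing W
2. move(3) → (4, 7) facing W
3. strafe(left, 1) → (4, 6) facing W
no 2-step plan works, so 3 is optimal.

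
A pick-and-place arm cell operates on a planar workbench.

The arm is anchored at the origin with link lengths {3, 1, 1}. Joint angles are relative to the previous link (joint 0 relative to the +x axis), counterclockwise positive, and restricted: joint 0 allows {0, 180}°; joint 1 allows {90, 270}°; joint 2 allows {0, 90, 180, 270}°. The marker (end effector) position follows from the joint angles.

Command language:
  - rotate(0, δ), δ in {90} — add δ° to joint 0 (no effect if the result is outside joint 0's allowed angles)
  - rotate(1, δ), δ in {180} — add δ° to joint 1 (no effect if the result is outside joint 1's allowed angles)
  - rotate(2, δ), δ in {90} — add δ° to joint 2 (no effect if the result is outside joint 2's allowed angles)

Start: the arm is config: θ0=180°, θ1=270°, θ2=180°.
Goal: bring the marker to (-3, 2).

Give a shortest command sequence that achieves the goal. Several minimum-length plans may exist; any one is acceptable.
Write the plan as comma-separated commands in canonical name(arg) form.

rotate(2, 90), rotate(2, 90)

from: config: θ0=180°, θ1=270°, θ2=180°
step 1 (rotate(2, 90)): config: θ0=180°, θ1=270°, θ2=270°
step 2 (rotate(2, 90)): config: θ0=180°, θ1=270°, θ2=0°
shorter routes all fall short; 2 is best.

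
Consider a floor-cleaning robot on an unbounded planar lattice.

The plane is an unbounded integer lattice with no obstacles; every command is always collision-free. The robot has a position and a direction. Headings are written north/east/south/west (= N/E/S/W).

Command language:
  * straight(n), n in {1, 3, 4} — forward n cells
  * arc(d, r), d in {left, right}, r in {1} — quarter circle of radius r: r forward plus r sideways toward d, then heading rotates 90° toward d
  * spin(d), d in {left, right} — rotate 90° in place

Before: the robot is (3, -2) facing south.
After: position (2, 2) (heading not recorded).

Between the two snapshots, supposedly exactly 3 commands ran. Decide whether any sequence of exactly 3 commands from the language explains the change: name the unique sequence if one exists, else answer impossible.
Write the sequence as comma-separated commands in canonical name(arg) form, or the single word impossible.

spin(right), arc(right, 1), straight(3)

key: order matters: swapping spin(right) and straight(3) lands elsewhere
begin: (3, -2) facing south
1. spin(right) → (3, -2) facing west
2. arc(right, 1) → (2, -1) facing north
3. straight(3) → (2, 2) facing north
uniquely the one of 343 3-step routes that fits.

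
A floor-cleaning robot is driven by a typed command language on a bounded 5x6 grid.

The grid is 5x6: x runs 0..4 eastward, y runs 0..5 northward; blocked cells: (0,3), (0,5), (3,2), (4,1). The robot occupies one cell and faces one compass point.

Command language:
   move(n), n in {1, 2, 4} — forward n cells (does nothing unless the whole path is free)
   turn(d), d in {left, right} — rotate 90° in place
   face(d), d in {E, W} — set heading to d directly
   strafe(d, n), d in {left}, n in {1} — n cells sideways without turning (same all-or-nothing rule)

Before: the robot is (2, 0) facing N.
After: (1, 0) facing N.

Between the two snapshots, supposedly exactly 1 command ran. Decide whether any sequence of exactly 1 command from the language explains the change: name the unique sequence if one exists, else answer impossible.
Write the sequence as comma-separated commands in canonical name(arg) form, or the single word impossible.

strafe(left, 1)

key: heading stays N — the single command does not turn
begin: (2, 0) facing N
t=1 strafe(left, 1) ⇒ (1, 0) facing N
all 8 alternatives checked — unique.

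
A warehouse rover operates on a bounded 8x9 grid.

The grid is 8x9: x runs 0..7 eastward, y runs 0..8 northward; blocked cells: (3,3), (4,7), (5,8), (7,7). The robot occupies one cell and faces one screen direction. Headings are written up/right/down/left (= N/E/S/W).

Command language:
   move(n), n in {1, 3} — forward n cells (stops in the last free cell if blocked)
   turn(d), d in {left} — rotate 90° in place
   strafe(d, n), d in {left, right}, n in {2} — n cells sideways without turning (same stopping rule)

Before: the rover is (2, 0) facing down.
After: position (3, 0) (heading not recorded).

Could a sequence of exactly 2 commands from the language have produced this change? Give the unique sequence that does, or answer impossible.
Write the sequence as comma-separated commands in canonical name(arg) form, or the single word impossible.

key: running move(1) before turn(left) would end elsewhere — order is forced
initial: (2, 0) facing down
1. turn(left) → (2, 0) facing right
2. move(1) → (3, 0) facing right
uniquely the one of 25 2-step routes that fits.

turn(left), move(1)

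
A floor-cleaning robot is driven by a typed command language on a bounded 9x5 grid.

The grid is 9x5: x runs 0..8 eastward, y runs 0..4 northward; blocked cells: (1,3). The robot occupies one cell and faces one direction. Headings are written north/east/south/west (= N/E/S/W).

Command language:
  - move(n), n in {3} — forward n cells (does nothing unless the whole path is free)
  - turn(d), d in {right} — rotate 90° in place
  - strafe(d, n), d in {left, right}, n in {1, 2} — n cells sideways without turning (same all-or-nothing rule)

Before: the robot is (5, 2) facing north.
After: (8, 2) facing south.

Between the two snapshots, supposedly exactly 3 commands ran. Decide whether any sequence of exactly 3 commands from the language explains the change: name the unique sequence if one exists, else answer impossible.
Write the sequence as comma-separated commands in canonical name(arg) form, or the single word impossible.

turn(right), move(3), turn(right)

key: position moved to (8,2) AND the heading swung to S — translation plus rotation needed
t0: (5, 2) facing north
t=1 turn(right) ⇒ (5, 2) facing east
t=2 move(3) ⇒ (8, 2) facing east
t=3 turn(right) ⇒ (8, 2) facing south
no rival 3-sequence matches.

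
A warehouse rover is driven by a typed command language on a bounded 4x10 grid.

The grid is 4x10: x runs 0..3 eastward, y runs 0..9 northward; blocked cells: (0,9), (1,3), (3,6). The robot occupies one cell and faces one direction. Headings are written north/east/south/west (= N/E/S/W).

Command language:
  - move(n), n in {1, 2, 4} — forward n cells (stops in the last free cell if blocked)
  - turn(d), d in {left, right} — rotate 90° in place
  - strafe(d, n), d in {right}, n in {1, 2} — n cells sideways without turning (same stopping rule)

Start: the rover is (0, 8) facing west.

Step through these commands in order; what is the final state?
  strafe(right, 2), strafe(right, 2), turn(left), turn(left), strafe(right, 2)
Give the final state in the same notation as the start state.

(0, 6) facing east

t0: (0, 8) facing west
t=1 strafe(right, 2) ⇒ (0, 8) facing west
t=2 strafe(right, 2) ⇒ (0, 8) facing west
t=3 turn(left) ⇒ (0, 8) facing south
t=4 turn(left) ⇒ (0, 8) facing east
t=5 strafe(right, 2) ⇒ (0, 6) facing east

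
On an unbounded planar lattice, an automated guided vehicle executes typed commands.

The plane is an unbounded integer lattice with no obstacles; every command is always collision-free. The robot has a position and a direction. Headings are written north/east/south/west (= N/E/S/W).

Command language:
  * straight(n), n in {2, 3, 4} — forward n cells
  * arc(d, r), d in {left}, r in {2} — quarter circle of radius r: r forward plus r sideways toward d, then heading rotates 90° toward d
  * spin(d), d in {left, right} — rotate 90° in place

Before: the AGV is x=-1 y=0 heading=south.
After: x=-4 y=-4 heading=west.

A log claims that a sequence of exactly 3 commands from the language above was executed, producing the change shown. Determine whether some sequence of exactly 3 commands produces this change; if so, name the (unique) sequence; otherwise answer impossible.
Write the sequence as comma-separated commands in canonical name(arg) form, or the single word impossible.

key: running straight(3) before straight(4) would end elsewhere — order is forced
begin: x=-1 y=0 heading=south
[1] after straight(4): x=-1 y=-4 heading=south
[2] after spin(right): x=-1 y=-4 heading=west
[3] after straight(3): x=-4 y=-4 heading=west
no other 3-command option fits: unique.

straight(4), spin(right), straight(3)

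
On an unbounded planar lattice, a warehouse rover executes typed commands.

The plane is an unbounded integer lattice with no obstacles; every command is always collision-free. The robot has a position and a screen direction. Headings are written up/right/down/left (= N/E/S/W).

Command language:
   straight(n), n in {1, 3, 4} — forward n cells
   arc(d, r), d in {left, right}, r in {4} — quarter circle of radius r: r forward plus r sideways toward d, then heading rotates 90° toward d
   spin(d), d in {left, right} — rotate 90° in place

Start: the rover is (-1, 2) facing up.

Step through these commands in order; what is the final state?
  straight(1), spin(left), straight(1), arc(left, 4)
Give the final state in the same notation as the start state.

(-6, -1) facing down

initial: (-1, 2) facing up
[1] after straight(1): (-1, 3) facing up
[2] after spin(left): (-1, 3) facing left
[3] after straight(1): (-2, 3) facing left
[4] after arc(left, 4): (-6, -1) facing down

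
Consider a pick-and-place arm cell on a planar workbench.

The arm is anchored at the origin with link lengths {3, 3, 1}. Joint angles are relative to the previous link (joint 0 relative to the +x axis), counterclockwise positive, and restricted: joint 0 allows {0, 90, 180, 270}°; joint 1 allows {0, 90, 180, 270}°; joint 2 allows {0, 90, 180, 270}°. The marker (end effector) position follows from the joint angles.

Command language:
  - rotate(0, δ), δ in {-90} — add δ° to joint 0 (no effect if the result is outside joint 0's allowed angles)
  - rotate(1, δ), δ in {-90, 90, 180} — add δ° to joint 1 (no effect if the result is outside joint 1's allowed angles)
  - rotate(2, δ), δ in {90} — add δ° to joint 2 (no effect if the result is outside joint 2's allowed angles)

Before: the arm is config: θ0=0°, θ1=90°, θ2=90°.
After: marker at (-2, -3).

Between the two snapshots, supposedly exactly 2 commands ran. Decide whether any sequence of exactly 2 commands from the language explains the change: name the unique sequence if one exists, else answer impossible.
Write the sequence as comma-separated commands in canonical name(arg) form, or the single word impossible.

rotate(0, -90), rotate(0, -90)

start: config: θ0=0°, θ1=90°, θ2=90°
step 1 (rotate(0, -90)): config: θ0=270°, θ1=90°, θ2=90°
step 2 (rotate(0, -90)): config: θ0=180°, θ1=90°, θ2=90°
all 25 alternatives checked — unique.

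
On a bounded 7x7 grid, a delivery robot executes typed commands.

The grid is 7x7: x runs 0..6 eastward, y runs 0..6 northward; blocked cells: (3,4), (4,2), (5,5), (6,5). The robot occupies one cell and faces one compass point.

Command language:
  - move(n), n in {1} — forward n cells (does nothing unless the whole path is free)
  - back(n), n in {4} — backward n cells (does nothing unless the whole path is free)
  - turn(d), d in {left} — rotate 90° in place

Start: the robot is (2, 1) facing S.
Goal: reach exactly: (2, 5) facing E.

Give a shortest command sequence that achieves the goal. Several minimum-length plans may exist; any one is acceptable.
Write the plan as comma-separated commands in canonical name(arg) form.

back(4), turn(left)

t0: (2, 1) facing S
step 1 (back(4)): (2, 5) facing S
step 2 (turn(left)): (2, 5) facing E
minimal: 2 command(s), checked below 2.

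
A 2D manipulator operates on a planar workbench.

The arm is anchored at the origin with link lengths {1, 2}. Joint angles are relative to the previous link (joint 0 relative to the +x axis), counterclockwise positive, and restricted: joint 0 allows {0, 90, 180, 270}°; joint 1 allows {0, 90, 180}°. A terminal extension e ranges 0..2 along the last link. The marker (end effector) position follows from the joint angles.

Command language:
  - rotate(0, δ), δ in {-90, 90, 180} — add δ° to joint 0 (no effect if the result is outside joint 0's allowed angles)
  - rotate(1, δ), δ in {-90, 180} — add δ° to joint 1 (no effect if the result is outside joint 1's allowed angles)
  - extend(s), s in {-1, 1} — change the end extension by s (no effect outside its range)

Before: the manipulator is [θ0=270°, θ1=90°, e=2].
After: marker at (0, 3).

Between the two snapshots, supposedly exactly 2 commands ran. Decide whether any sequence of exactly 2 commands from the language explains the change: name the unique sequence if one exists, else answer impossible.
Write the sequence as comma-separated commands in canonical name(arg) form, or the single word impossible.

key: order matters: swapping rotate(1, -90) and rotate(1, 180) lands elsewhere
t0: [θ0=270°, θ1=90°, e=2]
step 1 (rotate(1, -90)): [θ0=270°, θ1=0°, e=2]
step 2 (rotate(1, 180)): [θ0=270°, θ1=180°, e=2]
no other 2-command option fits: unique.

rotate(1, -90), rotate(1, 180)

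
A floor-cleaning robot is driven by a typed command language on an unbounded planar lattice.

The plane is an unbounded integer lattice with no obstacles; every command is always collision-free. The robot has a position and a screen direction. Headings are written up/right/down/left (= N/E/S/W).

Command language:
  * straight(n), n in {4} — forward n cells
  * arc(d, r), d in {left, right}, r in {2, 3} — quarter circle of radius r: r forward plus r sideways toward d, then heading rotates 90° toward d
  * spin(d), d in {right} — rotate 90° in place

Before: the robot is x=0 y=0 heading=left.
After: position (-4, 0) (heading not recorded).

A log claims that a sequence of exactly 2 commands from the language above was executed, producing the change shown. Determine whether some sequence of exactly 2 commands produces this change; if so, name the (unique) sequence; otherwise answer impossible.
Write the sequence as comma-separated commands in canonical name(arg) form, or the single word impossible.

straight(4), spin(right)

key: running spin(right) before straight(4) would end elsewhere — order is forced
t0: x=0 y=0 heading=left
[1] after straight(4): x=-4 y=0 heading=left
[2] after spin(right): x=-4 y=0 heading=up
uniquely the one of 36 2-step routes that fits.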